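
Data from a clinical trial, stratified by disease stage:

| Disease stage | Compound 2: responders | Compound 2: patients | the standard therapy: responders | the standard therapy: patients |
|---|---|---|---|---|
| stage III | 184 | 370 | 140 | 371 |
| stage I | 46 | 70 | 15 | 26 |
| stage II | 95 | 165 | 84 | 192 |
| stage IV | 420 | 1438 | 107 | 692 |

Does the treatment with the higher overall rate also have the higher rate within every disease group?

Stage III: Compound 2 184/370 = 49.7%, the standard therapy 140/371 = 37.7% → Compound 2
Stage I: Compound 2 46/70 = 65.7%, the standard therapy 15/26 = 57.7% → Compound 2
Stage II: Compound 2 95/165 = 57.6%, the standard therapy 84/192 = 43.8% → Compound 2
Stage IV: Compound 2 420/1438 = 29.2%, the standard therapy 107/692 = 15.5% → Compound 2
Overall: Compound 2 745/2043 = 36.5%, the standard therapy 346/1281 = 27.0% → Compound 2
Compound 2 wins overall and in every disease group — no reversal.

Yes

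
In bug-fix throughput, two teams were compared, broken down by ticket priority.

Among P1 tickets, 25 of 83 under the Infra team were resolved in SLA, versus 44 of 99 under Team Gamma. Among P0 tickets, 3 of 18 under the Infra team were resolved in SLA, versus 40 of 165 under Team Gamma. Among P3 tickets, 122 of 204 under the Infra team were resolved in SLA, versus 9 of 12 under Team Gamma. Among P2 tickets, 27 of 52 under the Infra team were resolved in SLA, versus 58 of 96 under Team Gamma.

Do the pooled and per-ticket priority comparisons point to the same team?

P1: the Infra team 25/83 = 30.1%, Team Gamma 44/99 = 44.4% → Team Gamma
P0: the Infra team 3/18 = 16.7%, Team Gamma 40/165 = 24.2% → Team Gamma
P3: the Infra team 122/204 = 59.8%, Team Gamma 9/12 = 75.0% → Team Gamma
P2: the Infra team 27/52 = 51.9%, Team Gamma 58/96 = 60.4% → Team Gamma
Overall: the Infra team 177/357 = 49.6%, Team Gamma 151/372 = 40.6% → the Infra team
Team Gamma wins each ticket group but the Infra team wins overall — the comparison reverses. Team Gamma's tickets skew toward P0, which has a lower base rate.

No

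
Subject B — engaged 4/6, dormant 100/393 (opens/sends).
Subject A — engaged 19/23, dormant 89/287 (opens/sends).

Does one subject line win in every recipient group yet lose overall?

No

Engaged: Subject B 4/6 = 66.7%, Subject A 19/23 = 82.6% → Subject A
Dormant: Subject B 100/393 = 25.4%, Subject A 89/287 = 31.0% → Subject A
Overall: Subject B 104/399 = 26.1%, Subject A 108/310 = 34.8% → Subject A
Subject A wins overall and in every recipient group — no reversal.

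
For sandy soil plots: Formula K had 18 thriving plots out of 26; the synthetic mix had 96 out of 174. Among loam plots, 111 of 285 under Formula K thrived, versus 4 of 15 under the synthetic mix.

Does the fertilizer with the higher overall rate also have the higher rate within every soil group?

Sandy soil: Formula K 18/26 = 69.2%, the synthetic mix 96/174 = 55.2% → Formula K
Loam: Formula K 111/285 = 38.9%, the synthetic mix 4/15 = 26.7% → Formula K
Overall: Formula K 129/311 = 41.5%, the synthetic mix 100/189 = 52.9% → the synthetic mix
Formula K wins each soil group but the synthetic mix wins overall — the comparison reverses. Formula K's plots skew toward loam, which has a lower base rate.

No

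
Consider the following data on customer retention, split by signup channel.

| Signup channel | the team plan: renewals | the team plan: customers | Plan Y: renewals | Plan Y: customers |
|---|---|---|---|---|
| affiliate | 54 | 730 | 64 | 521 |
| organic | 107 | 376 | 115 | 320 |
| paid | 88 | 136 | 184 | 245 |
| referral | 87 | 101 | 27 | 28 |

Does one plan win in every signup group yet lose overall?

No

Affiliate: the team plan 54/730 = 7.4%, Plan Y 64/521 = 12.3% → Plan Y
Organic: the team plan 107/376 = 28.5%, Plan Y 115/320 = 35.9% → Plan Y
Paid: the team plan 88/136 = 64.7%, Plan Y 184/245 = 75.1% → Plan Y
Referral: the team plan 87/101 = 86.1%, Plan Y 27/28 = 96.4% → Plan Y
Overall: the team plan 336/1343 = 25.0%, Plan Y 390/1114 = 35.0% → Plan Y
Plan Y wins overall and in every signup group — no reversal.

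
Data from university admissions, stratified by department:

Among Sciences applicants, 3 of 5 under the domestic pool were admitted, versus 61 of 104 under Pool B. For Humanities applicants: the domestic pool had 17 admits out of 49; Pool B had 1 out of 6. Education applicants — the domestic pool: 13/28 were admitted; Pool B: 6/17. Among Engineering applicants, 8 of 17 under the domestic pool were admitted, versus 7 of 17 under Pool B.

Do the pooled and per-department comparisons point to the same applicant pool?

Sciences: the domestic pool 3/5 = 60.0%, Pool B 61/104 = 58.7% → the domestic pool
Humanities: the domestic pool 17/49 = 34.7%, Pool B 1/6 = 16.7% → the domestic pool
Education: the domestic pool 13/28 = 46.4%, Pool B 6/17 = 35.3% → the domestic pool
Engineering: the domestic pool 8/17 = 47.1%, Pool B 7/17 = 41.2% → the domestic pool
Overall: the domestic pool 41/99 = 41.4%, Pool B 75/144 = 52.1% → Pool B
The domestic pool wins each department group but Pool B wins overall — the comparison reverses. The domestic pool's applicants skew toward Humanities, which has a lower base rate.

No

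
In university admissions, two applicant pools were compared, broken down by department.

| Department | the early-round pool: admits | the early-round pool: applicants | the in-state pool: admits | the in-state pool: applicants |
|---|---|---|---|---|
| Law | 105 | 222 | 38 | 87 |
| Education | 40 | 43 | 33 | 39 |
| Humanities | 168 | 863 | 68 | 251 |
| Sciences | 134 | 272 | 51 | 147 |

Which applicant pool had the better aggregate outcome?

the in-state pool

Law: the early-round pool 105/222 = 47.3%, the in-state pool 38/87 = 43.7% → the early-round pool
Education: the early-round pool 40/43 = 93.0%, the in-state pool 33/39 = 84.6% → the early-round pool
Humanities: the early-round pool 168/863 = 19.5%, the in-state pool 68/251 = 27.1% → the in-state pool
Sciences: the early-round pool 134/272 = 49.3%, the in-state pool 51/147 = 34.7% → the early-round pool
Overall: the early-round pool 447/1400 = 31.9%, the in-state pool 190/524 = 36.3% → the in-state pool
(Neither sweeps every department group, but the in-state pool has the higher pooled rate.)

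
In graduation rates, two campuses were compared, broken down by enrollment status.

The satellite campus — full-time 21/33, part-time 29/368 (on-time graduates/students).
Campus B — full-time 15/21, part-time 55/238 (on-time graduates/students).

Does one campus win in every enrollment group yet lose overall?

Full-time: the satellite campus 21/33 = 63.6%, Campus B 15/21 = 71.4% → Campus B
Part-time: the satellite campus 29/368 = 7.9%, Campus B 55/238 = 23.1% → Campus B
Overall: the satellite campus 50/401 = 12.5%, Campus B 70/259 = 27.0% → Campus B
Campus B wins overall and in every enrollment group — no reversal.

No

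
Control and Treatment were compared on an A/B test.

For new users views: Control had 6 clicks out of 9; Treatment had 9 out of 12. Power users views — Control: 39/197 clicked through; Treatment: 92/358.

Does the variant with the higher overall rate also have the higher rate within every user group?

New users: Control 6/9 = 66.7%, Treatment 9/12 = 75.0% → Treatment
Power users: Control 39/197 = 19.8%, Treatment 92/358 = 25.7% → Treatment
Overall: Control 45/206 = 21.8%, Treatment 101/370 = 27.3% → Treatment
Treatment wins overall and in every user group — no reversal.

Yes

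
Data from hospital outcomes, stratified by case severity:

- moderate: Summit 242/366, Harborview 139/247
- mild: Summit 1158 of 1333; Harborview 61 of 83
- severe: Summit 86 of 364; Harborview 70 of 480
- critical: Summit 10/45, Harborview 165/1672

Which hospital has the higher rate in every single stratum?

Moderate: Summit 242/366 = 66.1%, Harborview 139/247 = 56.3% → Summit
Mild: Summit 1158/1333 = 86.9%, Harborview 61/83 = 73.5% → Summit
Severe: Summit 86/364 = 23.6%, Harborview 70/480 = 14.6% → Summit
Critical: Summit 10/45 = 22.2%, Harborview 165/1672 = 9.9% → Summit
Summit has the higher rate in all 4 groups.

Summit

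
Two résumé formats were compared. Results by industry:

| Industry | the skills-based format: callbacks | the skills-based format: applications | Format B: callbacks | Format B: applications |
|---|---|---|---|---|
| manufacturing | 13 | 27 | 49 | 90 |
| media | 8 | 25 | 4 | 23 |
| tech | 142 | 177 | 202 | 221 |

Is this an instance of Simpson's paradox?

No

Manufacturing: the skills-based format 13/27 = 48.1%, Format B 49/90 = 54.4% → Format B
Media: the skills-based format 8/25 = 32.0%, Format B 4/23 = 17.4% → the skills-based format
Tech: the skills-based format 142/177 = 80.2%, Format B 202/221 = 91.4% → Format B
Overall: the skills-based format 163/229 = 71.2%, Format B 255/334 = 76.3% → Format B
Neither sweeps: the skills-based format wins 1 of 3 groups, Format B wins 2. Format B wins overall but not every group — no Simpson reversal.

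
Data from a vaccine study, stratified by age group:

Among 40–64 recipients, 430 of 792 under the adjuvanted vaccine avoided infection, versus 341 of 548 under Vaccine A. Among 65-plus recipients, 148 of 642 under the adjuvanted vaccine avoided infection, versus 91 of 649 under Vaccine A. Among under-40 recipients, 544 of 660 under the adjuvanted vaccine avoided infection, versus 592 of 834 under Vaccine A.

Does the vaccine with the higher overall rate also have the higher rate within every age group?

40–64: the adjuvanted vaccine 430/792 = 54.3%, Vaccine A 341/548 = 62.2% → Vaccine A
65-plus: the adjuvanted vaccine 148/642 = 23.1%, Vaccine A 91/649 = 14.0% → the adjuvanted vaccine
Under-40: the adjuvanted vaccine 544/660 = 82.4%, Vaccine A 592/834 = 71.0% → the adjuvanted vaccine
Overall: the adjuvanted vaccine 1122/2094 = 53.6%, Vaccine A 1024/2031 = 50.4% → the adjuvanted vaccine
Neither sweeps: the adjuvanted vaccine wins 2 of 3 groups, Vaccine A wins 1. The adjuvanted vaccine wins overall but not every group — no Simpson reversal.

No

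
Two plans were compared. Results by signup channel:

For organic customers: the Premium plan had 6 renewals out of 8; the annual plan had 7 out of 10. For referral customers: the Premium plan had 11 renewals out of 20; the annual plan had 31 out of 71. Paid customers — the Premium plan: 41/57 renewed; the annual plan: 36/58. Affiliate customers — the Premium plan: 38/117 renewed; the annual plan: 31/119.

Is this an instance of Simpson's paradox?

No

Organic: the Premium plan 6/8 = 75.0%, the annual plan 7/10 = 70.0% → the Premium plan
Referral: the Premium plan 11/20 = 55.0%, the annual plan 31/71 = 43.7% → the Premium plan
Paid: the Premium plan 41/57 = 71.9%, the annual plan 36/58 = 62.1% → the Premium plan
Affiliate: the Premium plan 38/117 = 32.5%, the annual plan 31/119 = 26.1% → the Premium plan
Overall: the Premium plan 96/202 = 47.5%, the annual plan 105/258 = 40.7% → the Premium plan
The Premium plan wins overall and in every signup group — no reversal.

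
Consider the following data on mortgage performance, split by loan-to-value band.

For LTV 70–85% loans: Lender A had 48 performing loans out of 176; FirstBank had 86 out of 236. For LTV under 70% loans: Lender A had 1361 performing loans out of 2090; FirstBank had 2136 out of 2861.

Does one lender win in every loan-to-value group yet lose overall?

LTV 70–85%: Lender A 48/176 = 27.3%, FirstBank 86/236 = 36.4% → FirstBank
LTV under 70%: Lender A 1361/2090 = 65.1%, FirstBank 2136/2861 = 74.7% → FirstBank
Overall: Lender A 1409/2266 = 62.2%, FirstBank 2222/3097 = 71.7% → FirstBank
FirstBank wins overall and in every loan-to-value group — no reversal.

No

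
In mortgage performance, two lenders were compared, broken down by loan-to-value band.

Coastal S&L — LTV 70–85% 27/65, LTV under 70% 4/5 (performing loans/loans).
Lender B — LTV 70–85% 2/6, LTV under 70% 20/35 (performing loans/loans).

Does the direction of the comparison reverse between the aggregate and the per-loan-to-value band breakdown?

LTV 70–85%: Coastal S&L 27/65 = 41.5%, Lender B 2/6 = 33.3% → Coastal S&L
LTV under 70%: Coastal S&L 4/5 = 80.0%, Lender B 20/35 = 57.1% → Coastal S&L
Overall: Coastal S&L 31/70 = 44.3%, Lender B 22/41 = 53.7% → Lender B
Coastal S&L wins each loan-to-value group but Lender B wins overall — the comparison reverses. Coastal S&L's loans skew toward LTV 70–85%, which has a lower base rate.

Yes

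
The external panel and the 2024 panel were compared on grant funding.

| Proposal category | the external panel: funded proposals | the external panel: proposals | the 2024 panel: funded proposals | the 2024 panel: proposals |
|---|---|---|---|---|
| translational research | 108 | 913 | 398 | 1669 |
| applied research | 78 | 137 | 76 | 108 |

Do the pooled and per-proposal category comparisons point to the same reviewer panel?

Yes

Translational research: the external panel 108/913 = 11.8%, the 2024 panel 398/1669 = 23.8% → the 2024 panel
Applied research: the external panel 78/137 = 56.9%, the 2024 panel 76/108 = 70.4% → the 2024 panel
Overall: the external panel 186/1050 = 17.7%, the 2024 panel 474/1777 = 26.7% → the 2024 panel
The 2024 panel wins overall and in every proposal group — no reversal.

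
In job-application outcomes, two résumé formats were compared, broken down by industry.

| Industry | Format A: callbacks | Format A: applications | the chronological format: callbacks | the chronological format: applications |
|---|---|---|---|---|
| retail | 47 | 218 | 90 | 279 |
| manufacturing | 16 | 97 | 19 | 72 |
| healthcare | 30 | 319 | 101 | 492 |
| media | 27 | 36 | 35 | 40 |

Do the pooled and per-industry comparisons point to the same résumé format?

Yes

Retail: Format A 47/218 = 21.6%, the chronological format 90/279 = 32.3% → the chronological format
Manufacturing: Format A 16/97 = 16.5%, the chronological format 19/72 = 26.4% → the chronological format
Healthcare: Format A 30/319 = 9.4%, the chronological format 101/492 = 20.5% → the chronological format
Media: Format A 27/36 = 75.0%, the chronological format 35/40 = 87.5% → the chronological format
Overall: Format A 120/670 = 17.9%, the chronological format 245/883 = 27.7% → the chronological format
The chronological format wins overall and in every industry group — no reversal.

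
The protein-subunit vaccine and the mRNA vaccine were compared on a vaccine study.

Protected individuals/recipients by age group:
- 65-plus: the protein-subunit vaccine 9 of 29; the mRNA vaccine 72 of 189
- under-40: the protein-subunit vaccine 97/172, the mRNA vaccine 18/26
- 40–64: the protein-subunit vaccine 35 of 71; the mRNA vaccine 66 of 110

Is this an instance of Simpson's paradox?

65-plus: the protein-subunit vaccine 9/29 = 31.0%, the mRNA vaccine 72/189 = 38.1% → the mRNA vaccine
Under-40: the protein-subunit vaccine 97/172 = 56.4%, the mRNA vaccine 18/26 = 69.2% → the mRNA vaccine
40–64: the protein-subunit vaccine 35/71 = 49.3%, the mRNA vaccine 66/110 = 60.0% → the mRNA vaccine
Overall: the protein-subunit vaccine 141/272 = 51.8%, the mRNA vaccine 156/325 = 48.0% → the protein-subunit vaccine
The mRNA vaccine wins each age group but the protein-subunit vaccine wins overall — the comparison reverses. The mRNA vaccine's recipients skew toward 65-plus, which has a lower base rate.

Yes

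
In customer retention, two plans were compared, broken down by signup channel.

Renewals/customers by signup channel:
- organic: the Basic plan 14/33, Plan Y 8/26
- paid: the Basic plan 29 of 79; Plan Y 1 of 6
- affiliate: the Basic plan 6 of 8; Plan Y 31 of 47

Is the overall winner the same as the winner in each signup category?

Organic: the Basic plan 14/33 = 42.4%, Plan Y 8/26 = 30.8% → the Basic plan
Paid: the Basic plan 29/79 = 36.7%, Plan Y 1/6 = 16.7% → the Basic plan
Affiliate: the Basic plan 6/8 = 75.0%, Plan Y 31/47 = 66.0% → the Basic plan
Overall: the Basic plan 49/120 = 40.8%, Plan Y 40/79 = 50.6% → Plan Y
The Basic plan wins each signup group but Plan Y wins overall — the comparison reverses. The Basic plan's customers skew toward paid, which has a lower base rate.

No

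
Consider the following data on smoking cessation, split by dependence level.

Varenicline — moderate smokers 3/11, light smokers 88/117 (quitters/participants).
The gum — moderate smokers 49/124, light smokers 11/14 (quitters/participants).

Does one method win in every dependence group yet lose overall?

Moderate smokers: varenicline 3/11 = 27.3%, the gum 49/124 = 39.5% → the gum
Light smokers: varenicline 88/117 = 75.2%, the gum 11/14 = 78.6% → the gum
Overall: varenicline 91/128 = 71.1%, the gum 60/138 = 43.5% → varenicline
The gum wins each dependence group but varenicline wins overall — the comparison reverses. The gum's participants skew toward moderate smokers, which has a lower base rate.

Yes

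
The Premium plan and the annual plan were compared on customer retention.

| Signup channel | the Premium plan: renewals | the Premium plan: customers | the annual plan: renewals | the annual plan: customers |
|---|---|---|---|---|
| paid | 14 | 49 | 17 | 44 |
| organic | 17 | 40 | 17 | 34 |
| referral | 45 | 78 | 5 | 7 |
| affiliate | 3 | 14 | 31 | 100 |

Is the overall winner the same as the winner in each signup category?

No

Paid: the Premium plan 14/49 = 28.6%, the annual plan 17/44 = 38.6% → the annual plan
Organic: the Premium plan 17/40 = 42.5%, the annual plan 17/34 = 50.0% → the annual plan
Referral: the Premium plan 45/78 = 57.7%, the annual plan 5/7 = 71.4% → the annual plan
Affiliate: the Premium plan 3/14 = 21.4%, the annual plan 31/100 = 31.0% → the annual plan
Overall: the Premium plan 79/181 = 43.6%, the annual plan 70/185 = 37.8% → the Premium plan
The annual plan wins each signup group but the Premium plan wins overall — the comparison reverses. The annual plan's customers skew toward affiliate, which has a lower base rate.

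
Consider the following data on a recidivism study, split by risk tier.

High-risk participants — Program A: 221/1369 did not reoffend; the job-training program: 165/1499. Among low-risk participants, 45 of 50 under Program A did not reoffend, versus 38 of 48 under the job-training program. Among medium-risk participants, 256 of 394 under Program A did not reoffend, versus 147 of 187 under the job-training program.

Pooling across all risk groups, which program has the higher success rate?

High-risk: Program A 221/1369 = 16.1%, the job-training program 165/1499 = 11.0% → Program A
Low-risk: Program A 45/50 = 90.0%, the job-training program 38/48 = 79.2% → Program A
Medium-risk: Program A 256/394 = 65.0%, the job-training program 147/187 = 78.6% → the job-training program
Overall: Program A 522/1813 = 28.8%, the job-training program 350/1734 = 20.2% → Program A
(Neither sweeps every risk group, but Program A has the higher pooled rate.)

Program A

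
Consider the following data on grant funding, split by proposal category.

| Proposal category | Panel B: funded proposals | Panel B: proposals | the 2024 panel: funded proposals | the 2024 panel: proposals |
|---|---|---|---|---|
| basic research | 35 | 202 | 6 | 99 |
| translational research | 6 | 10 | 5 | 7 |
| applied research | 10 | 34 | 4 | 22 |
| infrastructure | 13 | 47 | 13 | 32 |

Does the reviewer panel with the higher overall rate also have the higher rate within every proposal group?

No

Basic research: Panel B 35/202 = 17.3%, the 2024 panel 6/99 = 6.1% → Panel B
Translational research: Panel B 6/10 = 60.0%, the 2024 panel 5/7 = 71.4% → the 2024 panel
Applied research: Panel B 10/34 = 29.4%, the 2024 panel 4/22 = 18.2% → Panel B
Infrastructure: Panel B 13/47 = 27.7%, the 2024 panel 13/32 = 40.6% → the 2024 panel
Overall: Panel B 64/293 = 21.8%, the 2024 panel 28/160 = 17.5% → Panel B
Neither sweeps: Panel B wins 2 of 4 groups, the 2024 panel wins 2. Panel B wins overall but not every group — no Simpson reversal.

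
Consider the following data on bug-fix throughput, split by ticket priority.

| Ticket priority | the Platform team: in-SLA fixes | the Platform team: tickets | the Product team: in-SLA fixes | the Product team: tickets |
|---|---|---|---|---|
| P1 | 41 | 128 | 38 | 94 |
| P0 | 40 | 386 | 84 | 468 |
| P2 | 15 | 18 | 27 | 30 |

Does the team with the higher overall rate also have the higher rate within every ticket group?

Yes

P1: the Platform team 41/128 = 32.0%, the Product team 38/94 = 40.4% → the Product team
P0: the Platform team 40/386 = 10.4%, the Product team 84/468 = 17.9% → the Product team
P2: the Platform team 15/18 = 83.3%, the Product team 27/30 = 90.0% → the Product team
Overall: the Platform team 96/532 = 18.0%, the Product team 149/592 = 25.2% → the Product team
The Product team wins overall and in every ticket group — no reversal.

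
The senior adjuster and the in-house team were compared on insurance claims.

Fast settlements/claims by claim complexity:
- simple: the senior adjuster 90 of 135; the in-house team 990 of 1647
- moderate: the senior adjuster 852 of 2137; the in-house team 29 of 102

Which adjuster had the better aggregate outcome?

the in-house team

Simple: the senior adjuster 90/135 = 66.7%, the in-house team 990/1647 = 60.1% → the senior adjuster
Moderate: the senior adjuster 852/2137 = 39.9%, the in-house team 29/102 = 28.4% → the senior adjuster
Overall: the senior adjuster 942/2272 = 41.5%, the in-house team 1019/1749 = 58.3% → the in-house team
(The senior adjuster wins every claim group but the in-house team wins overall — the senior adjuster's claims skew toward the low-rate moderate group.)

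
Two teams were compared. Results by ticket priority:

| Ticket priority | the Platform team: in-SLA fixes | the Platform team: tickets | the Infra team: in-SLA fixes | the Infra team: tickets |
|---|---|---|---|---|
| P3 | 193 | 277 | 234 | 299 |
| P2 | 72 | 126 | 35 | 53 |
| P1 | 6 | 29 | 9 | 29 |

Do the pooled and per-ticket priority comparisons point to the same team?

Yes

P3: the Platform team 193/277 = 69.7%, the Infra team 234/299 = 78.3% → the Infra team
P2: the Platform team 72/126 = 57.1%, the Infra team 35/53 = 66.0% → the Infra team
P1: the Platform team 6/29 = 20.7%, the Infra team 9/29 = 31.0% → the Infra team
Overall: the Platform team 271/432 = 62.7%, the Infra team 278/381 = 73.0% → the Infra team
The Infra team wins overall and in every ticket group — no reversal.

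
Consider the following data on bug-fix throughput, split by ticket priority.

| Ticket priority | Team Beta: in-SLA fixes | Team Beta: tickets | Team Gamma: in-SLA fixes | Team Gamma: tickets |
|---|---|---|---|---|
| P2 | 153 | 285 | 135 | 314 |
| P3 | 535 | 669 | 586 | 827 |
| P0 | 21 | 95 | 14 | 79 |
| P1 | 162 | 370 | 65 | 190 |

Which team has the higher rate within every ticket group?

P2: Team Beta 153/285 = 53.7%, Team Gamma 135/314 = 43.0% → Team Beta
P3: Team Beta 535/669 = 80.0%, Team Gamma 586/827 = 70.9% → Team Beta
P0: Team Beta 21/95 = 22.1%, Team Gamma 14/79 = 17.7% → Team Beta
P1: Team Beta 162/370 = 43.8%, Team Gamma 65/190 = 34.2% → Team Beta
Team Beta has the higher rate in all 4 groups.

Team Beta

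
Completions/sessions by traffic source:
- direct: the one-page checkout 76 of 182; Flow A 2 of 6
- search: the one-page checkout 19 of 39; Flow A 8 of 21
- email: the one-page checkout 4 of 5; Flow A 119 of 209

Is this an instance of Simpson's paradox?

Direct: the one-page checkout 76/182 = 41.8%, Flow A 2/6 = 33.3% → the one-page checkout
Search: the one-page checkout 19/39 = 48.7%, Flow A 8/21 = 38.1% → the one-page checkout
Email: the one-page checkout 4/5 = 80.0%, Flow A 119/209 = 56.9% → the one-page checkout
Overall: the one-page checkout 99/226 = 43.8%, Flow A 129/236 = 54.7% → Flow A
The one-page checkout wins each traffic group but Flow A wins overall — the comparison reverses. The one-page checkout's sessions skew toward direct, which has a lower base rate.

Yes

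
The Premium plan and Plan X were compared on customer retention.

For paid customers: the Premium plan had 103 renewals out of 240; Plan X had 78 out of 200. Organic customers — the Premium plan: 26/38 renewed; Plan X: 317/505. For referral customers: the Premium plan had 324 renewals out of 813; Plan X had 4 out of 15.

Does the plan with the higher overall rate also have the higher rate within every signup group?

Paid: the Premium plan 103/240 = 42.9%, Plan X 78/200 = 39.0% → the Premium plan
Organic: the Premium plan 26/38 = 68.4%, Plan X 317/505 = 62.8% → the Premium plan
Referral: the Premium plan 324/813 = 39.9%, Plan X 4/15 = 26.7% → the Premium plan
Overall: the Premium plan 453/1091 = 41.5%, Plan X 399/720 = 55.4% → Plan X
The Premium plan wins each signup group but Plan X wins overall — the comparison reverses. The Premium plan's customers skew toward referral, which has a lower base rate.

No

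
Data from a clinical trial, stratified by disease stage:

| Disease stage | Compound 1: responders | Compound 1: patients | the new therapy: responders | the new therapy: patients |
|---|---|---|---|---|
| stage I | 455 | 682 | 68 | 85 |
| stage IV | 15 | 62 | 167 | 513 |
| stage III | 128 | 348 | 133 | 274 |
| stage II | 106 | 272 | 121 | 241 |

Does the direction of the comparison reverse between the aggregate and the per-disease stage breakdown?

Stage I: Compound 1 455/682 = 66.7%, the new therapy 68/85 = 80.0% → the new therapy
Stage IV: Compound 1 15/62 = 24.2%, the new therapy 167/513 = 32.6% → the new therapy
Stage III: Compound 1 128/348 = 36.8%, the new therapy 133/274 = 48.5% → the new therapy
Stage II: Compound 1 106/272 = 39.0%, the new therapy 121/241 = 50.2% → the new therapy
Overall: Compound 1 704/1364 = 51.6%, the new therapy 489/1113 = 43.9% → Compound 1
The new therapy wins each disease group but Compound 1 wins overall — the comparison reverses. The new therapy's patients skew toward stage IV, which has a lower base rate.

Yes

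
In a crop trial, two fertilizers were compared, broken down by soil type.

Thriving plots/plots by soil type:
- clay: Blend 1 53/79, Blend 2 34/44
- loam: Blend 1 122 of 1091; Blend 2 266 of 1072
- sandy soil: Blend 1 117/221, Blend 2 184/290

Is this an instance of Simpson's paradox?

Clay: Blend 1 53/79 = 67.1%, Blend 2 34/44 = 77.3% → Blend 2
Loam: Blend 1 122/1091 = 11.2%, Blend 2 266/1072 = 24.8% → Blend 2
Sandy soil: Blend 1 117/221 = 52.9%, Blend 2 184/290 = 63.4% → Blend 2
Overall: Blend 1 292/1391 = 21.0%, Blend 2 484/1406 = 34.4% → Blend 2
Blend 2 wins overall and in every soil group — no reversal.

No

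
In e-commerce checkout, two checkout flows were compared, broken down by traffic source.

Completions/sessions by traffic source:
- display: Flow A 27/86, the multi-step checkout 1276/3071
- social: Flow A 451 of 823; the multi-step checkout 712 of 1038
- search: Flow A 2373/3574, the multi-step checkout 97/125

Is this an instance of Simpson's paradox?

Display: Flow A 27/86 = 31.4%, the multi-step checkout 1276/3071 = 41.5% → the multi-step checkout
Social: Flow A 451/823 = 54.8%, the multi-step checkout 712/1038 = 68.6% → the multi-step checkout
Search: Flow A 2373/3574 = 66.4%, the multi-step checkout 97/125 = 77.6% → the multi-step checkout
Overall: Flow A 2851/4483 = 63.6%, the multi-step checkout 2085/4234 = 49.2% → Flow A
The multi-step checkout wins each traffic group but Flow A wins overall — the comparison reverses. The multi-step checkout's sessions skew toward display, which has a lower base rate.

Yes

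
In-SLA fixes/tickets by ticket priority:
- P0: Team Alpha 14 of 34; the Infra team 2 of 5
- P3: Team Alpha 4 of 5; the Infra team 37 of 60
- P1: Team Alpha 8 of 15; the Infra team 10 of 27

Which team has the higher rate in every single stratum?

P0: Team Alpha 14/34 = 41.2%, the Infra team 2/5 = 40.0% → Team Alpha
P3: Team Alpha 4/5 = 80.0%, the Infra team 37/60 = 61.7% → Team Alpha
P1: Team Alpha 8/15 = 53.3%, the Infra team 10/27 = 37.0% → Team Alpha
Team Alpha has the higher rate in all 3 groups.

Team Alpha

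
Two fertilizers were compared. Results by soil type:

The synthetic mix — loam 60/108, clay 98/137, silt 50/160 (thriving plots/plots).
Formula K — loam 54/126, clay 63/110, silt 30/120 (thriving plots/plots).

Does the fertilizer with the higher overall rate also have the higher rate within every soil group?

Loam: the synthetic mix 60/108 = 55.6%, Formula K 54/126 = 42.9% → the synthetic mix
Clay: the synthetic mix 98/137 = 71.5%, Formula K 63/110 = 57.3% → the synthetic mix
Silt: the synthetic mix 50/160 = 31.2%, Formula K 30/120 = 25.0% → the synthetic mix
Overall: the synthetic mix 208/405 = 51.4%, Formula K 147/356 = 41.3% → the synthetic mix
The synthetic mix wins overall and in every soil group — no reversal.

Yes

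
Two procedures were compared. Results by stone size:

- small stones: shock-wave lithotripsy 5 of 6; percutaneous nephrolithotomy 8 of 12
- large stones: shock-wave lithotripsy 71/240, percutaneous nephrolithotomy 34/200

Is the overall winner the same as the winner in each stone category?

Yes

Small stones: shock-wave lithotripsy 5/6 = 83.3%, percutaneous nephrolithotomy 8/12 = 66.7% → shock-wave lithotripsy
Large stones: shock-wave lithotripsy 71/240 = 29.6%, percutaneous nephrolithotomy 34/200 = 17.0% → shock-wave lithotripsy
Overall: shock-wave lithotripsy 76/246 = 30.9%, percutaneous nephrolithotomy 42/212 = 19.8% → shock-wave lithotripsy
Shock-wave lithotripsy wins overall and in every stone group — no reversal.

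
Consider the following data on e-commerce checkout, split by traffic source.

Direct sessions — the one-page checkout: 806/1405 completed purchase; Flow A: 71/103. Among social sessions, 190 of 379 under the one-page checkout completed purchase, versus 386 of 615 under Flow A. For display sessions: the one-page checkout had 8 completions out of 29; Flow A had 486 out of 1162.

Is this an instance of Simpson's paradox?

Yes

Direct: the one-page checkout 806/1405 = 57.4%, Flow A 71/103 = 68.9% → Flow A
Social: the one-page checkout 190/379 = 50.1%, Flow A 386/615 = 62.8% → Flow A
Display: the one-page checkout 8/29 = 27.6%, Flow A 486/1162 = 41.8% → Flow A
Overall: the one-page checkout 1004/1813 = 55.4%, Flow A 943/1880 = 50.2% → the one-page checkout
Flow A wins each traffic group but the one-page checkout wins overall — the comparison reverses. Flow A's sessions skew toward display, which has a lower base rate.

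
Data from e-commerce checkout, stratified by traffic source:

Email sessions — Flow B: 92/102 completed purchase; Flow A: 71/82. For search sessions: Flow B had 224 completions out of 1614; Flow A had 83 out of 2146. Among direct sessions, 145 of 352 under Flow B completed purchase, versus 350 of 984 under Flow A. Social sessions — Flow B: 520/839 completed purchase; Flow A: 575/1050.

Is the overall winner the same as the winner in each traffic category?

Yes

Email: Flow B 92/102 = 90.2%, Flow A 71/82 = 86.6% → Flow B
Search: Flow B 224/1614 = 13.9%, Flow A 83/2146 = 3.9% → Flow B
Direct: Flow B 145/352 = 41.2%, Flow A 350/984 = 35.6% → Flow B
Social: Flow B 520/839 = 62.0%, Flow A 575/1050 = 54.8% → Flow B
Overall: Flow B 981/2907 = 33.7%, Flow A 1079/4262 = 25.3% → Flow B
Flow B wins overall and in every traffic group — no reversal.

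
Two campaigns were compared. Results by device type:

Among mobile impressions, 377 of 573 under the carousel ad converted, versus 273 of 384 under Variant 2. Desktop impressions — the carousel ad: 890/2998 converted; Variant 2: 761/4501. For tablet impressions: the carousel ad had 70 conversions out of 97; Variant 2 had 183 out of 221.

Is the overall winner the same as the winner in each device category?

Mobile: the carousel ad 377/573 = 65.8%, Variant 2 273/384 = 71.1% → Variant 2
Desktop: the carousel ad 890/2998 = 29.7%, Variant 2 761/4501 = 16.9% → the carousel ad
Tablet: the carousel ad 70/97 = 72.2%, Variant 2 183/221 = 82.8% → Variant 2
Overall: the carousel ad 1337/3668 = 36.5%, Variant 2 1217/5106 = 23.8% → the carousel ad
Neither sweeps: the carousel ad wins 1 of 3 groups, Variant 2 wins 2. The carousel ad wins overall but not every group — no Simpson reversal.

No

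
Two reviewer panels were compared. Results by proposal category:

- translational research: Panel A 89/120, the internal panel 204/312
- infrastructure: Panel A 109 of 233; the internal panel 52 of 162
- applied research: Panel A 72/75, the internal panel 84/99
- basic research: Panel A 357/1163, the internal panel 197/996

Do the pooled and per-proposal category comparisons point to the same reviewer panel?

Yes

Translational research: Panel A 89/120 = 74.2%, the internal panel 204/312 = 65.4% → Panel A
Infrastructure: Panel A 109/233 = 46.8%, the internal panel 52/162 = 32.1% → Panel A
Applied research: Panel A 72/75 = 96.0%, the internal panel 84/99 = 84.8% → Panel A
Basic research: Panel A 357/1163 = 30.7%, the internal panel 197/996 = 19.8% → Panel A
Overall: Panel A 627/1591 = 39.4%, the internal panel 537/1569 = 34.2% → Panel A
Panel A wins overall and in every proposal group — no reversal.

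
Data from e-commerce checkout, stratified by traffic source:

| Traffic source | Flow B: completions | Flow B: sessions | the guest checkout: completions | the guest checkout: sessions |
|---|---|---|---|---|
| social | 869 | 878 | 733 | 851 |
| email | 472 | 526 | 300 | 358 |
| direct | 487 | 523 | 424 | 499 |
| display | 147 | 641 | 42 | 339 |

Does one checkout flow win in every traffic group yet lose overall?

Social: Flow B 869/878 = 99.0%, the guest checkout 733/851 = 86.1% → Flow B
Email: Flow B 472/526 = 89.7%, the guest checkout 300/358 = 83.8% → Flow B
Direct: Flow B 487/523 = 93.1%, the guest checkout 424/499 = 85.0% → Flow B
Display: Flow B 147/641 = 22.9%, the guest checkout 42/339 = 12.4% → Flow B
Overall: Flow B 1975/2568 = 76.9%, the guest checkout 1499/2047 = 73.2% → Flow B
Flow B wins overall and in every traffic group — no reversal.

No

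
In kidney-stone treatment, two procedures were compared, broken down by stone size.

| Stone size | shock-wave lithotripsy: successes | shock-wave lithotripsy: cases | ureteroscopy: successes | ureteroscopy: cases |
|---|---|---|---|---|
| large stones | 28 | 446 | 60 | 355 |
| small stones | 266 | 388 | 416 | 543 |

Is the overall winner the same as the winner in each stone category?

Yes

Large stones: shock-wave lithotripsy 28/446 = 6.3%, ureteroscopy 60/355 = 16.9% → ureteroscopy
Small stones: shock-wave lithotripsy 266/388 = 68.6%, ureteroscopy 416/543 = 76.6% → ureteroscopy
Overall: shock-wave lithotripsy 294/834 = 35.3%, ureteroscopy 476/898 = 53.0% → ureteroscopy
Ureteroscopy wins overall and in every stone group — no reversal.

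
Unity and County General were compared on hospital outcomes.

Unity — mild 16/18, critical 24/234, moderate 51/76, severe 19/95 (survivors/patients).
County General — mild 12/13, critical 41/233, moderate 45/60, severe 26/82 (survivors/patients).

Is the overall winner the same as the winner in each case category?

Mild: Unity 16/18 = 88.9%, County General 12/13 = 92.3% → County General
Critical: Unity 24/234 = 10.3%, County General 41/233 = 17.6% → County General
Moderate: Unity 51/76 = 67.1%, County General 45/60 = 75.0% → County General
Severe: Unity 19/95 = 20.0%, County General 26/82 = 31.7% → County General
Overall: Unity 110/423 = 26.0%, County General 124/388 = 32.0% → County General
County General wins overall and in every case group — no reversal.

Yes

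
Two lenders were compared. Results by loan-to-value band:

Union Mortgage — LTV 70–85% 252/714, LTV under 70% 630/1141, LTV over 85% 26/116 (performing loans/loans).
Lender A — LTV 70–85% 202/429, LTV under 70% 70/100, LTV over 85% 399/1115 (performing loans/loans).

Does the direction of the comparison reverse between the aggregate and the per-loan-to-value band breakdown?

LTV 70–85%: Union Mortgage 252/714 = 35.3%, Lender A 202/429 = 47.1% → Lender A
LTV under 70%: Union Mortgage 630/1141 = 55.2%, Lender A 70/100 = 70.0% → Lender A
LTV over 85%: Union Mortgage 26/116 = 22.4%, Lender A 399/1115 = 35.8% → Lender A
Overall: Union Mortgage 908/1971 = 46.1%, Lender A 671/1644 = 40.8% → Union Mortgage
Lender A wins each loan-to-value group but Union Mortgage wins overall — the comparison reverses. Lender A's loans skew toward LTV over 85%, which has a lower base rate.

Yes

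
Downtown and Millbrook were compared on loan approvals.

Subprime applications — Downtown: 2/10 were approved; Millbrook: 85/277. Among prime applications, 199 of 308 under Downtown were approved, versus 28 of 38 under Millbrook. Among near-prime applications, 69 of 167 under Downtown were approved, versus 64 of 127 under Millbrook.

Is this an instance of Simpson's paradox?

Yes

Subprime: Downtown 2/10 = 20.0%, Millbrook 85/277 = 30.7% → Millbrook
Prime: Downtown 199/308 = 64.6%, Millbrook 28/38 = 73.7% → Millbrook
Near-prime: Downtown 69/167 = 41.3%, Millbrook 64/127 = 50.4% → Millbrook
Overall: Downtown 270/485 = 55.7%, Millbrook 177/442 = 40.0% → Downtown
Millbrook wins each credit group but Downtown wins overall — the comparison reverses. Millbrook's applications skew toward subprime, which has a lower base rate.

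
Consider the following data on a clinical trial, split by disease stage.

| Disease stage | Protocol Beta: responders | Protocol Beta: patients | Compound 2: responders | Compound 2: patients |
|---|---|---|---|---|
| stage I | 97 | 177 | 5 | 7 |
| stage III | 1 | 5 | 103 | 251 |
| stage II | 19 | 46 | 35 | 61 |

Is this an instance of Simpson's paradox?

Stage I: Protocol Beta 97/177 = 54.8%, Compound 2 5/7 = 71.4% → Compound 2
Stage III: Protocol Beta 1/5 = 20.0%, Compound 2 103/251 = 41.0% → Compound 2
Stage II: Protocol Beta 19/46 = 41.3%, Compound 2 35/61 = 57.4% → Compound 2
Overall: Protocol Beta 117/228 = 51.3%, Compound 2 143/319 = 44.8% → Protocol Beta
Compound 2 wins each disease group but Protocol Beta wins overall — the comparison reverses. Compound 2's patients skew toward stage III, which has a lower base rate.

Yes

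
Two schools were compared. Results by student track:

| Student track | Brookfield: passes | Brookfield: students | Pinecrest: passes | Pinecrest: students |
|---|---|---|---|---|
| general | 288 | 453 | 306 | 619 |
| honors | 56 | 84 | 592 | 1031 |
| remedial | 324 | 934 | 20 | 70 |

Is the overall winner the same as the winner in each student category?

General: Brookfield 288/453 = 63.6%, Pinecrest 306/619 = 49.4% → Brookfield
Honors: Brookfield 56/84 = 66.7%, Pinecrest 592/1031 = 57.4% → Brookfield
Remedial: Brookfield 324/934 = 34.7%, Pinecrest 20/70 = 28.6% → Brookfield
Overall: Brookfield 668/1471 = 45.4%, Pinecrest 918/1720 = 53.4% → Pinecrest
Brookfield wins each student group but Pinecrest wins overall — the comparison reverses. Brookfield's students skew toward remedial, which has a lower base rate.

No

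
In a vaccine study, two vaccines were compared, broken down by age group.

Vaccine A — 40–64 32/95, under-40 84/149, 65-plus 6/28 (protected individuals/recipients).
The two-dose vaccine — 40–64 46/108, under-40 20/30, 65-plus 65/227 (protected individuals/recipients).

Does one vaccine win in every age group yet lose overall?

40–64: Vaccine A 32/95 = 33.7%, the two-dose vaccine 46/108 = 42.6% → the two-dose vaccine
Under-40: Vaccine A 84/149 = 56.4%, the two-dose vaccine 20/30 = 66.7% → the two-dose vaccine
65-plus: Vaccine A 6/28 = 21.4%, the two-dose vaccine 65/227 = 28.6% → the two-dose vaccine
Overall: Vaccine A 122/272 = 44.9%, the two-dose vaccine 131/365 = 35.9% → Vaccine A
The two-dose vaccine wins each age group but Vaccine A wins overall — the comparison reverses. The two-dose vaccine's recipients skew toward 65-plus, which has a lower base rate.

Yes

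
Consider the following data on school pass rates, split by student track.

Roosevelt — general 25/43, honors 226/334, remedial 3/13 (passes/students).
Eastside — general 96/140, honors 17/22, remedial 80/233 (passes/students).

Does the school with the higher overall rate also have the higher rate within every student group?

General: Roosevelt 25/43 = 58.1%, Eastside 96/140 = 68.6% → Eastside
Honors: Roosevelt 226/334 = 67.7%, Eastside 17/22 = 77.3% → Eastside
Remedial: Roosevelt 3/13 = 23.1%, Eastside 80/233 = 34.3% → Eastside
Overall: Roosevelt 254/390 = 65.1%, Eastside 193/395 = 48.9% → Roosevelt
Eastside wins each student group but Roosevelt wins overall — the comparison reverses. Eastside's students skew toward remedial, which has a lower base rate.

No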